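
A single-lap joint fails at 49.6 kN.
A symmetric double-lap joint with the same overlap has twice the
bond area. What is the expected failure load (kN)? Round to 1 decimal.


Double-lap load = 2 * 49.6 = 99.2 kN

99.2


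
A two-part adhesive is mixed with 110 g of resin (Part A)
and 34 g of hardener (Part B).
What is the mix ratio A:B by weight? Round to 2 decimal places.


Mix ratio = mass_A / mass_B
= 110 / 34
= 3.24

3.24


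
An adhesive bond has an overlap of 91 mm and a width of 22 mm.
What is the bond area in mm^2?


Bond area = overlap * width
= 91 * 22
= 2002 mm^2

2002


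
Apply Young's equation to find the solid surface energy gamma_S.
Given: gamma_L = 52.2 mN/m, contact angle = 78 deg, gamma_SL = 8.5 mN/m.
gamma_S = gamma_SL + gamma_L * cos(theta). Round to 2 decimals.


theta_rad = 78 * pi/180 = 1.361357
gamma_S = 8.5 + 52.2 * cos(1.361357)
= 19.35 mN/m

19.35


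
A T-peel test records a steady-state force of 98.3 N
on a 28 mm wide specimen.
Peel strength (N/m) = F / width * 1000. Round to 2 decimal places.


Peel strength = 98.3 / 28 * 1000
= 3510.71 N/m

3510.71


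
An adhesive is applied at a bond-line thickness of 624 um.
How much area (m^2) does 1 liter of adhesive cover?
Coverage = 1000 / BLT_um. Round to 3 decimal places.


Coverage = 1000 / 624 = 1.603 m^2

1.603


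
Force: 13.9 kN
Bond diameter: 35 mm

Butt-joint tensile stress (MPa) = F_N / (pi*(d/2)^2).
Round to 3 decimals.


F_N = 13.9 * 1000 = 13900.0 N
A = pi*(17.5)^2 = 962.1128 mm^2
stress = 13900.0 / 962.1128 = 14.447 MPa

14.447


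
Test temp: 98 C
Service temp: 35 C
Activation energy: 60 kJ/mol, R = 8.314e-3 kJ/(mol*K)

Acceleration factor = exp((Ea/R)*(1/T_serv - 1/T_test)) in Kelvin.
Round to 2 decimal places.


AF = exp((60/0.008314)*(1/308.15 - 1/371.15))
= 53.27

53.27


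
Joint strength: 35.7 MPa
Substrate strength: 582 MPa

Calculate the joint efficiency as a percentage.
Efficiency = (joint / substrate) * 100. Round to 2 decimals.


Efficiency = (35.7 / 582) * 100 = 6.13%

6.13


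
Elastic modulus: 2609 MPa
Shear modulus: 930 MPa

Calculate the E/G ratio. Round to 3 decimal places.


E / G = 2609 / 930 = 2.805

2.805


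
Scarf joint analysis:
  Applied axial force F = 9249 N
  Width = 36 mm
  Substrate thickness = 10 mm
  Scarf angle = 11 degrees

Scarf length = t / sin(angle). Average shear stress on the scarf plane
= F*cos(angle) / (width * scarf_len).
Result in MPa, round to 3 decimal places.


Scarf length = 10 / sin(11 deg) = 52.4084 mm
cos(11 deg) = 0.981627
Shear = 9249 * 0.981627 / (36 * 52.4084)
= 4.812 MPa

4.812


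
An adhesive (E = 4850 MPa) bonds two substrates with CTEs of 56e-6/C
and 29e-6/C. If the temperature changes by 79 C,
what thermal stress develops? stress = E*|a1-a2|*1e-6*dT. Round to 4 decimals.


Stress = 4850 * |56 - 29| * 1e-6 * 79
= 10.3451 MPa

10.3451


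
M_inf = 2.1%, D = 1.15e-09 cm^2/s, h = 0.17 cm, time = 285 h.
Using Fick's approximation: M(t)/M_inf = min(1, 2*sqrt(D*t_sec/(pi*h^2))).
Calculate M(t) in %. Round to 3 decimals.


t = 1026000 s
ratio = min(1, 2*sqrt(1.15e-09*1026000/(pi*0.0289)))
= 0.227997
M(t) = 2.1 * 0.227997 = 0.479%

0.479


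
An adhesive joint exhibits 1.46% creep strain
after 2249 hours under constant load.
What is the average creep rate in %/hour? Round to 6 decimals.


Creep rate = strain / time
= 1.46 / 2249
= 0.000649 %/h

0.000649


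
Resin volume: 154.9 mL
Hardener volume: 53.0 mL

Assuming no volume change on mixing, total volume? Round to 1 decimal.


V_total = 154.9 + 53.0 = 207.9 mL

207.9


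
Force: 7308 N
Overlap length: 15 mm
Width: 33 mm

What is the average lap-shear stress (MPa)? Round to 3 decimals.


Average shear stress = F / (overlap * width)
= 7308 / (15 * 33)
= 14.764 MPa

14.764


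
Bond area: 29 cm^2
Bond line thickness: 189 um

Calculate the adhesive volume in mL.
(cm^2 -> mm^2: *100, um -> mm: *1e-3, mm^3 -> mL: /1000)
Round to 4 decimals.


V = 29*100 * 189*1e-3 / 1000
= 0.5481 mL

0.5481


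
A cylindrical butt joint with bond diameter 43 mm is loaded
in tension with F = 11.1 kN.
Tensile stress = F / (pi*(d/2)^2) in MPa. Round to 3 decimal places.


Area = pi * (43/2)^2 = 1452.2012 mm^2
Stress = 11.1*1000 / 1452.2012
= 7.644 MPa

7.644


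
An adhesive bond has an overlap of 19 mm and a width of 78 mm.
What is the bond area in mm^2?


Bond area = overlap * width
= 19 * 78
= 1482 mm^2

1482


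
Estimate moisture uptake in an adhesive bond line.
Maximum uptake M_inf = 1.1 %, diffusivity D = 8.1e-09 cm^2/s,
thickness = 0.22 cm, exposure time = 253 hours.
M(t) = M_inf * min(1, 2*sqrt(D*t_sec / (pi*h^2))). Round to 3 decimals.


Convert time: 253 h = 910800 s
ratio = min(1, 2*sqrt(8.1e-09*910800/(pi*0.22^2)))
= 0.440541
M(t) = 1.1 * 0.440541 = 0.485%

0.485


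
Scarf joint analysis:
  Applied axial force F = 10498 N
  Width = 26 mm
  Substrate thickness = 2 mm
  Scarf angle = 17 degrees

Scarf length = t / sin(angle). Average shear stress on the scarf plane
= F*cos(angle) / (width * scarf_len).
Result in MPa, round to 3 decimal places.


Scarf length = 2 / sin(17 deg) = 6.8406 mm
cos(17 deg) = 0.956305
Shear = 10498 * 0.956305 / (26 * 6.8406)
= 56.446 MPa

56.446


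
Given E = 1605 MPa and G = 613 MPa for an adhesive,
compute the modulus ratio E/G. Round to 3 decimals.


E/G ratio = 1605 / 613 = 2.618

2.618


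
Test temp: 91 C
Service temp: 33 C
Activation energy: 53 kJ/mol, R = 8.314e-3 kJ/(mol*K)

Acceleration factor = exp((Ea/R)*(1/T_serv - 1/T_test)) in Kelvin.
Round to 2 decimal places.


AF = exp((53/0.008314)*(1/306.15 - 1/364.15))
= 27.56

27.56


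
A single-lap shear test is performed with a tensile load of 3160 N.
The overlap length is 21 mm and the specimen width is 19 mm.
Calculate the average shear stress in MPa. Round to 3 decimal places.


Shear stress = F / (overlap * width)
= 3160 / (21 * 19)
= 3160 / 399
= 7.920 MPa

7.920


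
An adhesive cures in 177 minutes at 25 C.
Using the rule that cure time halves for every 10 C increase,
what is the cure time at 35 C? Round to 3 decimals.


Factor = 2^((35 - 25) / 10) = 2.0000
Cure time = 177 / 2.0000
= 88.500 minutes

88.500


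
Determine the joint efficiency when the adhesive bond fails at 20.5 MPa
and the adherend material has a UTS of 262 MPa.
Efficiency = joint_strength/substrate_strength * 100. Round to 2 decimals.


Joint efficiency = 20.5 / 262 * 100
= 7.82%

7.82


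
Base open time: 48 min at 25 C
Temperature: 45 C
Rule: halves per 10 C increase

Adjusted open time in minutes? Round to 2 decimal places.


Acceleration = 2^((45-25)/10) = 4.0000
Open time = 48 / 4.0000 = 12.00 min

12.00


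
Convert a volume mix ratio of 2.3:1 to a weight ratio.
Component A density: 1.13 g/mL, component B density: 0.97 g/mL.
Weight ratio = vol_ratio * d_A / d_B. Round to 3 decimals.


= 2.3 * 1.13 / 0.97 = 2.679

2.679


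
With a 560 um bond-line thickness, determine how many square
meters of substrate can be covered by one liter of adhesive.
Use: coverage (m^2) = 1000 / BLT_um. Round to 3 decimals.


Coverage = 1000 / 560 = 1.786 m^2

1.786


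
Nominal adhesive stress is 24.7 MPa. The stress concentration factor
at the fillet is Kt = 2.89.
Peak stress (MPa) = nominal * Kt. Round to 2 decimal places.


Peak = 24.7 * 2.89 = 71.38 MPa

71.38


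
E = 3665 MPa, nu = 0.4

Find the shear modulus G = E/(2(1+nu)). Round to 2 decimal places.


G = 3665 / (2 * 1.40)
= 1308.93 MPa

1308.93


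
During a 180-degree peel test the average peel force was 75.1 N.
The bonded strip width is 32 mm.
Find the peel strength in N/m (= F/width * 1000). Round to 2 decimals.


Peel strength = F/width * 1000
= 75.1 / 32 * 1000
= 2346.88 N/m

2346.88


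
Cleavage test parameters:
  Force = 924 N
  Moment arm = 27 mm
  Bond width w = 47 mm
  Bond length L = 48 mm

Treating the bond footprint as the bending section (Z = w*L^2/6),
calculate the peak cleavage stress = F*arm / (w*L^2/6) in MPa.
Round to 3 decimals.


M = 924 * 27 = 24948 N*mm
Z = 47 * 48^2 / 6 = 108288 / 6 mm^3
sigma = M / Z = 6 * 24948 / 108288 = 149688 / 108288
= 1.382 MPa

1.382


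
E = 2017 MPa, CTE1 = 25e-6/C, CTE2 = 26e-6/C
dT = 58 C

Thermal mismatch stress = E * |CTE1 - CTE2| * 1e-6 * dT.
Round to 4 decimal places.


= 2017 * 1e-6 * 58
= 0.1170 MPa

0.1170


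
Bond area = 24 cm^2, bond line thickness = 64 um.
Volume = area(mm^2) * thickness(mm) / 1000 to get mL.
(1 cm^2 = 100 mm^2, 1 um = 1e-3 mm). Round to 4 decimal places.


area_mm2 = 24 * 100 = 2400
blt_mm = 64 * 1e-3 = 0.064
vol_mm3 = 2400 * 0.064 = 153.6
vol_mL = 153.6 / 1000 = 0.1536 mL

0.1536


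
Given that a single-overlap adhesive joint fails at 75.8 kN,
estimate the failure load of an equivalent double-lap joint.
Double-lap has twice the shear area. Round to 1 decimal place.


Double-lap factor = 2
Expected load = 75.8 * 2 = 151.6 kN

151.6


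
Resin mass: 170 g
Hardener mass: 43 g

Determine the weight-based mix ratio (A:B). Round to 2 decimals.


Ratio = 170 / 43 = 3.95

3.95


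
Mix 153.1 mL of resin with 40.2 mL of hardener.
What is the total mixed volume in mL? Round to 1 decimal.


Total = 153.1 + 40.2 = 193.3 mL

193.3


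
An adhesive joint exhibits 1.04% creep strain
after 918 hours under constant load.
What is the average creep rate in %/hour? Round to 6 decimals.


Creep rate = strain / time
= 1.04 / 918
= 0.001133 %/h

0.001133


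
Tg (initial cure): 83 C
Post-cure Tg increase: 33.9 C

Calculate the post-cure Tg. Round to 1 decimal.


Post-cure Tg = 83 + 33.9 = 116.9 C

116.9


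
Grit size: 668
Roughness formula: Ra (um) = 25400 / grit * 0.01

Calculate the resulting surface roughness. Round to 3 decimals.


Ra = 25400 / 668 * 0.01
= 0.380 um

0.380


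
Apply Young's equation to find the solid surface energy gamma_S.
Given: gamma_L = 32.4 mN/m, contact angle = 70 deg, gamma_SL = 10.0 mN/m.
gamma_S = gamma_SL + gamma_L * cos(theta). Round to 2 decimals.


theta_rad = 70 * pi/180 = 1.221730
gamma_S = 10.0 + 32.4 * cos(1.221730)
= 21.08 mN/m

21.08


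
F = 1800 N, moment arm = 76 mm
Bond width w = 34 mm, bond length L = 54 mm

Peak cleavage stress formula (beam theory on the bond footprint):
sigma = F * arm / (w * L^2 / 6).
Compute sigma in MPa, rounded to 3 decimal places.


sigma = (1800 * 76) / (34 * 2916 / 6)
= 136800 * 6 / 99144
= 820800 / 99144
= 8.279 MPa

8.279


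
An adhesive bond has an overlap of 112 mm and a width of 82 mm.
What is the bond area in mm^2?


Bond area = overlap * width
= 112 * 82
= 9184 mm^2

9184


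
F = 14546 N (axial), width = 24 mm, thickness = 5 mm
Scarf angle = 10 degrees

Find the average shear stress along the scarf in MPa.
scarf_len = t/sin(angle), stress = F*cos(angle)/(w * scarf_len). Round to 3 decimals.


scarf_len = 5/sin(10 deg) = 28.7939
cos(10 deg) = 0.984808
stress = 14546*0.984808/(24*28.7939) = 20.729 MPa

20.729


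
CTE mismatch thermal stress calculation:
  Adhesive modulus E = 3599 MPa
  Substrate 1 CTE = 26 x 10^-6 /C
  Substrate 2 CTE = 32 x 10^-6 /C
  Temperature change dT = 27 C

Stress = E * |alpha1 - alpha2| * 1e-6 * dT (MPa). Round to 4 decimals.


delta_alpha = |26 - 32| = 6 x 10^-6/C
Stress = 3599 * 6e-6 * 27
= 0.5830 MPa

0.5830


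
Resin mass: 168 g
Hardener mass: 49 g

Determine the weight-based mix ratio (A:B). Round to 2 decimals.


Ratio = 168 / 49 = 3.43

3.43


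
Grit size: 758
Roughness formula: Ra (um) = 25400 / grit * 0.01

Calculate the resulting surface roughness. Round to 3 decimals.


Ra = 25400 / 758 * 0.01
= 0.335 um

0.335


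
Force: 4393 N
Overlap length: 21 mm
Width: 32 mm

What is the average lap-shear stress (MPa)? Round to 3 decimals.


Average shear stress = F / (overlap * width)
= 4393 / (21 * 32)
= 6.537 MPa

6.537


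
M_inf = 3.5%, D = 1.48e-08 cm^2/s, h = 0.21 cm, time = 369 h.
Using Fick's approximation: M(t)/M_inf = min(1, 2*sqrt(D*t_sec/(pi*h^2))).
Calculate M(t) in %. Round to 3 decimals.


t = 1328400 s
ratio = min(1, 2*sqrt(1.48e-08*1328400/(pi*0.0441)))
= 0.753409
M(t) = 3.5 * 0.753409 = 2.637%

2.637


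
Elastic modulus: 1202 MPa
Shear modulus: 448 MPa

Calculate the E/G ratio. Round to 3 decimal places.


E / G = 1202 / 448 = 2.683

2.683


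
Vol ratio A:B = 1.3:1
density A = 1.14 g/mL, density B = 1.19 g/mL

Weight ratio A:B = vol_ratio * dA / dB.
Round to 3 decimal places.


Weight ratio = 1.3 * 1.14 / 1.19
= 1.245

1.245


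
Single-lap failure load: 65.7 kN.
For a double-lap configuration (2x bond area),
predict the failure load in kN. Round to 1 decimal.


Failure load = 65.7 * 2 = 131.4 kN

131.4


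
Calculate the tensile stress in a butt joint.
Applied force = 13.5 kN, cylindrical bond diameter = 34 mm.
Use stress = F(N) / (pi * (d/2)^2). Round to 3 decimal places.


A = pi * 17.0^2 = 907.9203 mm^2
sigma = 13500.0 / 907.9203 = 14.869 MPa

14.869


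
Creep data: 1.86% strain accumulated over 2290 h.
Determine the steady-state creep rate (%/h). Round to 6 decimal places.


Rate = 1.86 / 2290 = 0.000812 %/h

0.000812


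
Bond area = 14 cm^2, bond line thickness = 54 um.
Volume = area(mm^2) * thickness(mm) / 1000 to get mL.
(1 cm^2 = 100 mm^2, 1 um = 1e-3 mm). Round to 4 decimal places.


area_mm2 = 14 * 100 = 1400
blt_mm = 54 * 1e-3 = 0.054
vol_mm3 = 1400 * 0.054 = 75.6
vol_mL = 75.6 / 1000 = 0.0756 mL

0.0756


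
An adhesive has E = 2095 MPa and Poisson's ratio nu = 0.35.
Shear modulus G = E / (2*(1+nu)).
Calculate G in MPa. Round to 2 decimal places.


G = 2095 / (2*(1+0.35))
= 2095 / 2.70
= 775.93 MPa

775.93


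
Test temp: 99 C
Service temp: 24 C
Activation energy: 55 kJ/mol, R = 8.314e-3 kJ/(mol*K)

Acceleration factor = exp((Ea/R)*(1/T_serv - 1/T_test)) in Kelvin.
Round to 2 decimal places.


AF = exp((55/0.008314)*(1/297.15 - 1/372.15))
= 88.82

88.82


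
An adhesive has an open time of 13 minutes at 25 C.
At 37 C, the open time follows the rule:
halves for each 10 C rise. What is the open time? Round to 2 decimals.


Factor = 2^((37-25)/10) = 2.2974
Open time = 13 / 2.2974 = 5.66 min

5.66


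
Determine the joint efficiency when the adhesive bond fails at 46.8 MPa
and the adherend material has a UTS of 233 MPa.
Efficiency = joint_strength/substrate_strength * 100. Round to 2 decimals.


Joint efficiency = 46.8 / 233 * 100
= 20.09%

20.09


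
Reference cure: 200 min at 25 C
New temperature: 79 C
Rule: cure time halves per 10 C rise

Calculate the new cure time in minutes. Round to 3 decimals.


factor = 2^((79-25)/10) = 42.2243
t_new = 200 / 42.2243 = 4.737 min

4.737


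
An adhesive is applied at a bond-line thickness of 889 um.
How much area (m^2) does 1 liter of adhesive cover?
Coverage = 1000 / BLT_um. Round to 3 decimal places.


Coverage = 1000 / 889 = 1.125 m^2

1.125


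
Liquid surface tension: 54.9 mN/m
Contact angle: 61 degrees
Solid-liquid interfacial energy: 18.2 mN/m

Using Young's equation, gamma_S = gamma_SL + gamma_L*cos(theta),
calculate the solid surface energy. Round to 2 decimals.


gamma_S = 18.2 + 54.9 * cos(61)
= 44.82 mN/m

44.82


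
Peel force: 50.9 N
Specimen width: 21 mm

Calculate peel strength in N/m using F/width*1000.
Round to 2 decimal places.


Peel strength = 50.9 / 21 * 1000 = 2423.81 N/m

2423.81


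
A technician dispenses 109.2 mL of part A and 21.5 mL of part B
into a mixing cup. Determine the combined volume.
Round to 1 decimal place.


Combined volume = 109.2 + 21.5
= 130.7 mL

130.7


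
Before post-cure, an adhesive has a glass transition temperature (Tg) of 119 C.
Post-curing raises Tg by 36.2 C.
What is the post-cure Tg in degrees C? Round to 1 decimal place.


Tg_post = Tg_base + delta_Tg
= 119 + 36.2
= 155.2 C

155.2


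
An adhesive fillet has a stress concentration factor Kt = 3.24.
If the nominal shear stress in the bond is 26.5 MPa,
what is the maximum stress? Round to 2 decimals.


Max stress = 26.5 * 3.24 = 85.86 MPa

85.86


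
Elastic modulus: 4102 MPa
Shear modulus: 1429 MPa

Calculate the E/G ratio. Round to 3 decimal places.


E / G = 4102 / 1429 = 2.871

2.871


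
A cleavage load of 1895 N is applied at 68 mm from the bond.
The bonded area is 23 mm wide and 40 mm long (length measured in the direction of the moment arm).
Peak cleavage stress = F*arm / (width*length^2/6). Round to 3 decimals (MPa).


Moment = 1895 * 68 = 128860 N*mm
Section modulus = 23 * 1600 / 6 = 36800 / 6 mm^3
Stress = 128860 / (36800 / 6) = 773160 / 36800
= 21.010 MPa

21.010


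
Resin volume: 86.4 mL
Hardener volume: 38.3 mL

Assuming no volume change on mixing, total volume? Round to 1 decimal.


V_total = 86.4 + 38.3 = 124.7 mL

124.7


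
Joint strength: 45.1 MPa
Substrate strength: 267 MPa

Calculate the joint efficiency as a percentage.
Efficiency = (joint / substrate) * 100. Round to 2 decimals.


Efficiency = (45.1 / 267) * 100 = 16.89%

16.89


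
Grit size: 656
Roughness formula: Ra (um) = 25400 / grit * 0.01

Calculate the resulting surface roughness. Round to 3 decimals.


Ra = 25400 / 656 * 0.01
= 0.387 um

0.387


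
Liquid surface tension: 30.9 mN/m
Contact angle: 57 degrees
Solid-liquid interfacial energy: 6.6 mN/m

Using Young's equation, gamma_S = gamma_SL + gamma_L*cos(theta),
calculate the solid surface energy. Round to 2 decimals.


gamma_S = 6.6 + 30.9 * cos(57)
= 23.43 mN/m

23.43


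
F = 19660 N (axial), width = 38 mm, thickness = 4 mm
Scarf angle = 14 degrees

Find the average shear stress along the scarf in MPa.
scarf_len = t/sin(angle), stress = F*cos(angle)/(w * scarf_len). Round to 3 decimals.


scarf_len = 4/sin(14 deg) = 16.5343
cos(14 deg) = 0.970296
stress = 19660*0.970296/(38*16.5343) = 30.361 MPa

30.361


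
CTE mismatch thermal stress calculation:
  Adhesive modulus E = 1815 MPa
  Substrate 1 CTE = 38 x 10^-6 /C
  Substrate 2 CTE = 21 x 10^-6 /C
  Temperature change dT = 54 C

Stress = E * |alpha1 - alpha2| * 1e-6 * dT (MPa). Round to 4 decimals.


delta_alpha = |38 - 21| = 17 x 10^-6/C
Stress = 1815 * 17e-6 * 54
= 1.6662 MPa

1.6662


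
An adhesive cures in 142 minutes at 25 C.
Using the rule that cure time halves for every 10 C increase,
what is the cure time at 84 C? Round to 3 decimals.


Factor = 2^((84 - 25) / 10) = 59.7141
Cure time = 142 / 59.7141
= 2.378 minutes

2.378


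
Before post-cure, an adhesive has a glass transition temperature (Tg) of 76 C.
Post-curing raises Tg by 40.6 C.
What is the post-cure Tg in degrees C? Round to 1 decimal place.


Tg_post = Tg_base + delta_Tg
= 76 + 40.6
= 116.6 C

116.6


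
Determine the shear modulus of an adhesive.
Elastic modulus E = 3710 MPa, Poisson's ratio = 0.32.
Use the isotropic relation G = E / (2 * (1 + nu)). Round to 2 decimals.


G = 3710 / (2*(1+0.32)) = 3710 / 2.64
= 1405.30 MPa

1405.30


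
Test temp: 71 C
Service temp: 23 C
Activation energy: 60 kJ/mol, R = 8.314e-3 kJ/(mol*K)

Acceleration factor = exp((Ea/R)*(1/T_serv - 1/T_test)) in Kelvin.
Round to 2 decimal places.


AF = exp((60/0.008314)*(1/296.15 - 1/344.15))
= 29.93

29.93


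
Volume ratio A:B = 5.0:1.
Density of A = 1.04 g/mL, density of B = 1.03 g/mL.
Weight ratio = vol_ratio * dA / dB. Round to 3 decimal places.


Wt ratio = 5.0 * 1.04 / 1.03
= 5.049

5.049


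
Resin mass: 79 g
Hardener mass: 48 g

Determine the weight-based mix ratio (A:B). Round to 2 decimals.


Ratio = 79 / 48 = 1.65

1.65


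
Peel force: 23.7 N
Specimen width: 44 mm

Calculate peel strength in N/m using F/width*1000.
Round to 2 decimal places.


Peel strength = 23.7 / 44 * 1000 = 538.64 N/m

538.64


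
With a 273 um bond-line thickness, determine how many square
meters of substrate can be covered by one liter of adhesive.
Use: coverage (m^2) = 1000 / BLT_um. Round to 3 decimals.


Coverage = 1000 / 273 = 3.663 m^2

3.663


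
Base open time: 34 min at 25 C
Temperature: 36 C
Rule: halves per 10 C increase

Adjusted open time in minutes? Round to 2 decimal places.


Acceleration = 2^((36-25)/10) = 2.1435
Open time = 34 / 2.1435 = 15.86 min

15.86


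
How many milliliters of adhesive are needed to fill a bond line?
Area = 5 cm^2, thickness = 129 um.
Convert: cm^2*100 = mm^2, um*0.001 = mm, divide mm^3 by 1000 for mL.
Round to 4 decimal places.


= (5 * 100) * (129 * 0.001) / 1000
= 0.0645 mL

0.0645


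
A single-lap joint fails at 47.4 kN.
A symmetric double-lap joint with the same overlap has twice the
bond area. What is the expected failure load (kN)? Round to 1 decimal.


Double-lap load = 2 * 47.4 = 94.8 kN

94.8


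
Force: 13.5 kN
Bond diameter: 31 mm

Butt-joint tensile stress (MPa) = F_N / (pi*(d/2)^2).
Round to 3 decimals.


F_N = 13.5 * 1000 = 13500.0 N
A = pi*(15.5)^2 = 754.7676 mm^2
stress = 13500.0 / 754.7676 = 17.886 MPa

17.886


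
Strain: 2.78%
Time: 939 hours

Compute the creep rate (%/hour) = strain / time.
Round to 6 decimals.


Creep rate = 2.78 / 939
= 0.002961 %/h

0.002961


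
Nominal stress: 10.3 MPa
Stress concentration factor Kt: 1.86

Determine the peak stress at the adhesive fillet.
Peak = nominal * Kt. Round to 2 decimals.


Peak stress = 10.3 * 1.86
= 19.16 MPa

19.16


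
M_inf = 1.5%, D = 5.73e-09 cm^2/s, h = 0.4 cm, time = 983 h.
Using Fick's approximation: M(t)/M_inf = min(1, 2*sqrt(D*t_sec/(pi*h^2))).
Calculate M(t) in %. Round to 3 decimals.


t = 3538800 s
ratio = min(1, 2*sqrt(5.73e-09*3538800/(pi*0.1600)))
= 0.401699
M(t) = 1.5 * 0.401699 = 0.603%

0.603


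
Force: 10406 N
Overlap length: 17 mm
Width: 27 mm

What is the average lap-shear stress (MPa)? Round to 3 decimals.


Average shear stress = F / (overlap * width)
= 10406 / (17 * 27)
= 22.671 MPa

22.671


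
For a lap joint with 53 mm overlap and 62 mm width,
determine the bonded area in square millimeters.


Area = 53 * 62 = 3286 mm^2

3286


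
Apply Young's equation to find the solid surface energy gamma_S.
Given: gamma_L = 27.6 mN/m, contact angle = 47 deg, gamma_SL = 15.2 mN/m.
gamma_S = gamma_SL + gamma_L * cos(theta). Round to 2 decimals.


theta_rad = 47 * pi/180 = 0.820305
gamma_S = 15.2 + 27.6 * cos(0.820305)
= 34.02 mN/m

34.02


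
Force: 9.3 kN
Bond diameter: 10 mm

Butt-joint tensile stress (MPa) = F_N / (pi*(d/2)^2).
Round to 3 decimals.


F_N = 9.3 * 1000 = 9300.0 N
A = pi*(5.0)^2 = 78.5398 mm^2
stress = 9300.0 / 78.5398 = 118.411 MPa

118.411


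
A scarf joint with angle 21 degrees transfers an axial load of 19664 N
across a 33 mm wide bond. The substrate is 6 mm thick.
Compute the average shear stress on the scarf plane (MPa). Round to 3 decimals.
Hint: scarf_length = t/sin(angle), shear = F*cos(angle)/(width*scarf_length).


scarf_length = 6 / sin(21 deg) = 16.7426 mm
cos(21 deg) = 0.933580
shear stress = 19664 * 0.933580 / (33 * 16.7426)
= 33.227 MPa

33.227


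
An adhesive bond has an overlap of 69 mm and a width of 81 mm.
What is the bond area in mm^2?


Bond area = overlap * width
= 69 * 81
= 5589 mm^2

5589


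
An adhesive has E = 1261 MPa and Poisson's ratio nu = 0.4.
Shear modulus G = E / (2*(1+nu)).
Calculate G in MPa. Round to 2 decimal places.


G = 1261 / (2*(1+0.4))
= 1261 / 2.80
= 450.36 MPa

450.36


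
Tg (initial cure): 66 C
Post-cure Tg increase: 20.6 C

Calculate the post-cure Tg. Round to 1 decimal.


Post-cure Tg = 66 + 20.6 = 86.6 C

86.6


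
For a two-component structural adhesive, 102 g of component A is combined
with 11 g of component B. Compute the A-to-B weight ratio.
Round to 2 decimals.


Weight ratio A:B = 102 / 11
= 9.27

9.27


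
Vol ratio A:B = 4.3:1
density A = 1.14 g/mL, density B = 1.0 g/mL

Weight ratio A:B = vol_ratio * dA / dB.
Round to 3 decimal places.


Weight ratio = 4.3 * 1.14 / 1.0
= 4.902

4.902


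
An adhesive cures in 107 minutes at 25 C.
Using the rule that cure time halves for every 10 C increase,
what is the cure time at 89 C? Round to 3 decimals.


Factor = 2^((89 - 25) / 10) = 84.4485
Cure time = 107 / 84.4485
= 1.267 minutes

1.267


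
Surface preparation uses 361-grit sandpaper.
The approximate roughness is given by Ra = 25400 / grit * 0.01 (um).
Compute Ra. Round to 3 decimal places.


Ra = 25400 / 361 * 0.01
= 254 / 361
= 0.704 um

0.704


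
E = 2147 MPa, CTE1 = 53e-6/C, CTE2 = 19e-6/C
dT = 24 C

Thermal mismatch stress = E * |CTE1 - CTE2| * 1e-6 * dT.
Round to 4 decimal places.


= 2147 * 34e-6 * 24
= 1.7520 MPa

1.7520


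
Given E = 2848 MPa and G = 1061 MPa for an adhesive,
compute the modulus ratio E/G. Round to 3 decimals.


E/G ratio = 2848 / 1061 = 2.684

2.684


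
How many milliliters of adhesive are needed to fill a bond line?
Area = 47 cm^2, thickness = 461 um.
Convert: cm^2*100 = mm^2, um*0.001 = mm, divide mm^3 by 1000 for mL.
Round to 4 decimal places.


= (47 * 100) * (461 * 0.001) / 1000
= 2.1667 mL

2.1667


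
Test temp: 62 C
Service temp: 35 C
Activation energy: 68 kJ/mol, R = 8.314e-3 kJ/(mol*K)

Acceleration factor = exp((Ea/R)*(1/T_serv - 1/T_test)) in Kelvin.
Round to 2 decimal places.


AF = exp((68/0.008314)*(1/308.15 - 1/335.15))
= 8.48

8.48


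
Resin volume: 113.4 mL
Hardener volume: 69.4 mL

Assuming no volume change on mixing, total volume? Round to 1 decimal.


V_total = 113.4 + 69.4 = 182.8 mL

182.8


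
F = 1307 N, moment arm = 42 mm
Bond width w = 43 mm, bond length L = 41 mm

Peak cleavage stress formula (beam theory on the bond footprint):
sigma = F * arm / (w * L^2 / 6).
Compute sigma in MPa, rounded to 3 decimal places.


sigma = (1307 * 42) / (43 * 1681 / 6)
= 54894 * 6 / 72283
= 329364 / 72283
= 4.557 MPa

4.557


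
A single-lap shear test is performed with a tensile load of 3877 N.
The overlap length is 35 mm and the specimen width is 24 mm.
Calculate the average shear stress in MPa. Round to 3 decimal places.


Shear stress = F / (overlap * width)
= 3877 / (35 * 24)
= 3877 / 840
= 4.615 MPa

4.615


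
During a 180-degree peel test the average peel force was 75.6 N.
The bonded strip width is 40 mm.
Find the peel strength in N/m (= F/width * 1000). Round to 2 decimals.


Peel strength = F/width * 1000
= 75.6 / 40 * 1000
= 1890.00 N/m

1890.00


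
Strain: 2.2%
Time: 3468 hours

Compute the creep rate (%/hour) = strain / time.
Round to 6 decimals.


Creep rate = 2.2 / 3468
= 0.000634 %/h

0.000634


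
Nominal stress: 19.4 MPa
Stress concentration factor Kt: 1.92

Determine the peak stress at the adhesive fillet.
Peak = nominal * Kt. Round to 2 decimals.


Peak stress = 19.4 * 1.92
= 37.25 MPa

37.25


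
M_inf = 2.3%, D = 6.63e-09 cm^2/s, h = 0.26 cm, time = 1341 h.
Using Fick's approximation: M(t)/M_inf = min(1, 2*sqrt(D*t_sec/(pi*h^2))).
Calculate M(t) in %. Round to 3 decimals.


t = 4827600 s
ratio = min(1, 2*sqrt(6.63e-09*4827600/(pi*0.0676)))
= 0.776433
M(t) = 2.3 * 0.776433 = 1.786%

1.786


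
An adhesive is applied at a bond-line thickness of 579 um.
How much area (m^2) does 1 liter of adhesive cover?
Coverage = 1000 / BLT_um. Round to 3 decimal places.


Coverage = 1000 / 579 = 1.727 m^2

1.727


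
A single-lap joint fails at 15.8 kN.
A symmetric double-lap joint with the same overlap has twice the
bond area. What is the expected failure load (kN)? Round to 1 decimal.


Double-lap load = 2 * 15.8 = 31.6 kN

31.6


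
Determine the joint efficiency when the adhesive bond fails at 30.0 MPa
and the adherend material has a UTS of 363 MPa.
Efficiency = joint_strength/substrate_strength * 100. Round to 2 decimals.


Joint efficiency = 30.0 / 363 * 100
= 8.26%

8.26


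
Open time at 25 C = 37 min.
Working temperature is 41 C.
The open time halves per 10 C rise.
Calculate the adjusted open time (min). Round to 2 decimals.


factor = 2^((41 - 25) / 10) = 3.0314
ot = 37 / 3.0314 = 12.21 min

12.21


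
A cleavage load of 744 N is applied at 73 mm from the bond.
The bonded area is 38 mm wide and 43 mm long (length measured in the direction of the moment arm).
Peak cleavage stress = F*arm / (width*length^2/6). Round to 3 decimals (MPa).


Moment = 744 * 73 = 54312 N*mm
Section modulus = 38 * 1849 / 6 = 70262 / 6 mm^3
Stress = 54312 / (70262 / 6) = 325872 / 70262
= 4.638 MPa

4.638


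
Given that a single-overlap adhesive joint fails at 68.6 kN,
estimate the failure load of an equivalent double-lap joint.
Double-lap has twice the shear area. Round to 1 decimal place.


Double-lap factor = 2
Expected load = 68.6 * 2 = 137.2 kN

137.2


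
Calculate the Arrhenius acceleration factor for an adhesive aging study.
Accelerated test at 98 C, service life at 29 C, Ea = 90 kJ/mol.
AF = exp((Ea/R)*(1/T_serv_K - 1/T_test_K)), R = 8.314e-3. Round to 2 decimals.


T_test = 371.15 K, T_serv = 302.15 K
Ea/R = 90 / 0.008314 = 10825.11
AF = exp(10825.11 * (1/302.15 - 1/371.15))
= 780.97

780.97


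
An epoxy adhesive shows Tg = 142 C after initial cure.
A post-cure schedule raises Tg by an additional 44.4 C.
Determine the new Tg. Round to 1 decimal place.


New Tg = 142 + 44.4
= 186.4 C

186.4


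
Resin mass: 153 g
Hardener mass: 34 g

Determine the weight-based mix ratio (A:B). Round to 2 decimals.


Ratio = 153 / 34 = 4.50

4.50


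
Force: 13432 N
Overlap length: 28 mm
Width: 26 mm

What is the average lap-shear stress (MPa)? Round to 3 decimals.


Average shear stress = F / (overlap * width)
= 13432 / (28 * 26)
= 18.451 MPa

18.451


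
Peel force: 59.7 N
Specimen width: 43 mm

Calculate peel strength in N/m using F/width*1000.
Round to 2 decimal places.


Peel strength = 59.7 / 43 * 1000 = 1388.37 N/m

1388.37


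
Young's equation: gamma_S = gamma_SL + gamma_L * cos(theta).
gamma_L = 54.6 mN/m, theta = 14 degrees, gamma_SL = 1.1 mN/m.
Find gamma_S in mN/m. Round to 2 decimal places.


cos(14 deg) = 0.970296
gamma_S = 1.1 + 54.6 * 0.970296
= 54.08 mN/m

54.08


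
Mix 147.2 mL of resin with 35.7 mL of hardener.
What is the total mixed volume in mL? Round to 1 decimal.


Total = 147.2 + 35.7 = 182.9 mL

182.9


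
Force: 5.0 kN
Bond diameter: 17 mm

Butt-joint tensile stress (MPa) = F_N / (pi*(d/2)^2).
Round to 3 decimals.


F_N = 5.0 * 1000 = 5000.0 N
A = pi*(8.5)^2 = 226.9801 mm^2
stress = 5000.0 / 226.9801 = 22.028 MPa

22.028


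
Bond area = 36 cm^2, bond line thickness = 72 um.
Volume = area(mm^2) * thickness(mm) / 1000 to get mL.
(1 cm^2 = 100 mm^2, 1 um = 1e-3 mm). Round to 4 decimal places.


area_mm2 = 36 * 100 = 3600
blt_mm = 72 * 1e-3 = 0.072
vol_mm3 = 3600 * 0.072 = 259.2
vol_mL = 259.2 / 1000 = 0.2592 mL

0.2592


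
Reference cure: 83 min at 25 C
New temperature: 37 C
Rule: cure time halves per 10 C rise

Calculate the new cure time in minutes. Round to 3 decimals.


factor = 2^((37-25)/10) = 2.2974
t_new = 83 / 2.2974 = 36.128 min

36.128


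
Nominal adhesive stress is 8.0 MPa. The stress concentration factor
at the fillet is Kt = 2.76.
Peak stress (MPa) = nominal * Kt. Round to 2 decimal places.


Peak = 8.0 * 2.76 = 22.08 MPa

22.08


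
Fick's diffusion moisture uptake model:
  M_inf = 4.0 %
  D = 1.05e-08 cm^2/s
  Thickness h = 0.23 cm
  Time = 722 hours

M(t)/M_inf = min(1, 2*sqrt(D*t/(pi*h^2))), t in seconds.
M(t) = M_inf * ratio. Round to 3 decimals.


t_sec = 722 * 3600 = 2599200
ratio = 2*sqrt(1.05e-08*2599200/(pi*0.23^2))
= min(1, 0.810479)
= 0.810479
M(t) = 4.0 * 0.810479 = 3.242 %

3.242


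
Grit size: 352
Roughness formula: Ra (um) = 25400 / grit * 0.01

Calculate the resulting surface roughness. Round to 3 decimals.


Ra = 25400 / 352 * 0.01
= 0.722 um

0.722


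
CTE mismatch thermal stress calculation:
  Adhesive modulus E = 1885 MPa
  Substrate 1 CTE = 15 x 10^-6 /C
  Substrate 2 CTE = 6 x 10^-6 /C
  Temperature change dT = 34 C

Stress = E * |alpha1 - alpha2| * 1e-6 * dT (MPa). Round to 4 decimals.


delta_alpha = |15 - 6| = 9 x 10^-6/C
Stress = 1885 * 9e-6 * 34
= 0.5768 MPa

0.5768


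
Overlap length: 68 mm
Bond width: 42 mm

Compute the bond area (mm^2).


Bond area = 68 * 42 = 2856 mm^2

2856


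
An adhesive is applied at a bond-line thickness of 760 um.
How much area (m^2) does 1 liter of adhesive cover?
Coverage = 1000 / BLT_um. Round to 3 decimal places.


Coverage = 1000 / 760 = 1.316 m^2

1.316


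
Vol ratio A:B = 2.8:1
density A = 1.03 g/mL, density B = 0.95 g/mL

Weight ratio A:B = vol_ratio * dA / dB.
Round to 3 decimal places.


Weight ratio = 2.8 * 1.03 / 0.95
= 3.036

3.036


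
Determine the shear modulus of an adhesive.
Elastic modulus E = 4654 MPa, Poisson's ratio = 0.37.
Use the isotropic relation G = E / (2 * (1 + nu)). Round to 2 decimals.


G = 4654 / (2*(1+0.37)) = 4654 / 2.74
= 1698.54 MPa

1698.54


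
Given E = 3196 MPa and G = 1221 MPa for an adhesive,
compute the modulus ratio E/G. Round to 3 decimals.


E/G ratio = 3196 / 1221 = 2.618

2.618


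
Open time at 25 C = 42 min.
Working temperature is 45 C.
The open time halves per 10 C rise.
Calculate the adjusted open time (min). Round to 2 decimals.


factor = 2^((45 - 25) / 10) = 4.0000
ot = 42 / 4.0000 = 10.50 min

10.50


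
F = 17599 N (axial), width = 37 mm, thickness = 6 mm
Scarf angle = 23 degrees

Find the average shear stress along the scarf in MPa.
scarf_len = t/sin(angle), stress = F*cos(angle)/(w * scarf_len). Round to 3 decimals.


scarf_len = 6/sin(23 deg) = 15.3558
cos(23 deg) = 0.920505
stress = 17599*0.920505/(37*15.3558) = 28.513 MPa

28.513


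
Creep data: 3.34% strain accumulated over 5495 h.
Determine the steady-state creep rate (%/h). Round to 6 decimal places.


Rate = 3.34 / 5495 = 0.000608 %/h

0.000608


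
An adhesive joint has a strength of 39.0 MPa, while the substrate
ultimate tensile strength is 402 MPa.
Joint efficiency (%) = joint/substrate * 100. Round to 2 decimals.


Efficiency = 39.0 / 402 * 100
= 9.70%

9.70


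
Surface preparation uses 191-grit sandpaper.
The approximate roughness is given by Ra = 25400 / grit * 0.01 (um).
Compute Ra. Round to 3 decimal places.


Ra = 25400 / 191 * 0.01
= 254 / 191
= 1.330 um

1.330


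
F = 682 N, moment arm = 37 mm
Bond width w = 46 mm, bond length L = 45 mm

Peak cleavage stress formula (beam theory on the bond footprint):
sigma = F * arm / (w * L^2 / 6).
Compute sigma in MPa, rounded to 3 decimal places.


sigma = (682 * 37) / (46 * 2025 / 6)
= 25234 * 6 / 93150
= 151404 / 93150
= 1.625 MPa

1.625


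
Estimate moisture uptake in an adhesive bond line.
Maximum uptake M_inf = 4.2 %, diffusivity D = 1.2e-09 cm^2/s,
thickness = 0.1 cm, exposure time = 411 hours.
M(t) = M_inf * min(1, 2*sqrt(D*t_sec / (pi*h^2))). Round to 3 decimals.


Convert time: 411 h = 1479600 s
ratio = min(1, 2*sqrt(1.2e-09*1479600/(pi*0.1^2)))
= 0.475464
M(t) = 4.2 * 0.475464 = 1.997%

1.997


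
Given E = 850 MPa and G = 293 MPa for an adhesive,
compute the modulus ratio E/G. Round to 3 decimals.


E/G ratio = 850 / 293 = 2.901

2.901


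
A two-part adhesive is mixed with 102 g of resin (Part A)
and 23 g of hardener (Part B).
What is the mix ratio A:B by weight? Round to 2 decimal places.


Mix ratio = mass_A / mass_B
= 102 / 23
= 4.43

4.43


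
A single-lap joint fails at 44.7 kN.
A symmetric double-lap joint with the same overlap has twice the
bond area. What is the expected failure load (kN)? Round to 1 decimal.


Double-lap load = 2 * 44.7 = 89.4 kN

89.4


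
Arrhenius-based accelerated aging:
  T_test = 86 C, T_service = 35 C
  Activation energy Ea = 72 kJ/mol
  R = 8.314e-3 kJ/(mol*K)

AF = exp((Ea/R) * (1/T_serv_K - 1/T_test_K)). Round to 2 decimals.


T_test_K = 359.15, T_serv_K = 308.15
AF = exp((72/8.314e-3) * (1/308.15 - 1/359.15))
= 54.10

54.10


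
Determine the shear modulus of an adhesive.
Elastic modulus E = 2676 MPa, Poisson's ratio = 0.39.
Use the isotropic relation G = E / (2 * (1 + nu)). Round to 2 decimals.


G = 2676 / (2*(1+0.39)) = 2676 / 2.78
= 962.59 MPa

962.59


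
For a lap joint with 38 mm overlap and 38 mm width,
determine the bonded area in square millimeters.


Area = 38 * 38 = 1444 mm^2

1444


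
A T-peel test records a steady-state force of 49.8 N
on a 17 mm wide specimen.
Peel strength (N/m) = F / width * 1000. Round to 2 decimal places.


Peel strength = 49.8 / 17 * 1000
= 2929.41 N/m

2929.41


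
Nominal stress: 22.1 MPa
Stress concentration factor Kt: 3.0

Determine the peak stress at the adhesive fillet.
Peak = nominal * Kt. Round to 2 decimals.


Peak stress = 22.1 * 3.0
= 66.30 MPa

66.30


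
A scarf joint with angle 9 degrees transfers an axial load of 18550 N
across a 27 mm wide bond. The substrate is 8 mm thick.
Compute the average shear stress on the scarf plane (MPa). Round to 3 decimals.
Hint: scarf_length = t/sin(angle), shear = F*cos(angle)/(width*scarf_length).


scarf_length = 8 / sin(9 deg) = 51.1396 mm
cos(9 deg) = 0.987688
shear stress = 18550 * 0.987688 / (27 * 51.1396)
= 13.269 MPa

13.269


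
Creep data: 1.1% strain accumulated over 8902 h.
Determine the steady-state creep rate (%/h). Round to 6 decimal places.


Rate = 1.1 / 8902 = 0.000124 %/h

0.000124


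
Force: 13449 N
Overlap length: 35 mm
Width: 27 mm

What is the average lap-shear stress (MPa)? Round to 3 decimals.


Average shear stress = F / (overlap * width)
= 13449 / (35 * 27)
= 14.232 MPa

14.232


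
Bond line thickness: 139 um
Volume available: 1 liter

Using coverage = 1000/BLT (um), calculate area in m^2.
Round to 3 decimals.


1 L = 1e6 mm^3, thickness = 139 um = 0.139 mm
Area = 1e6 / 0.139 mm^2 = (1e6 / 0.139) / 1e6 m^2 = 1000 / 139 m^2
= 7.194 m^2

7.194


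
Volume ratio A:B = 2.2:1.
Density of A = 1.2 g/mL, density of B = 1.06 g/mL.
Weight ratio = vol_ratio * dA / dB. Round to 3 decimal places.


Wt ratio = 2.2 * 1.2 / 1.06
= 2.491

2.491


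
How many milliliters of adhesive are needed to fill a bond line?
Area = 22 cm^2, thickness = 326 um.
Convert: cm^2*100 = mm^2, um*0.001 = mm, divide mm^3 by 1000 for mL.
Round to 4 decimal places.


= (22 * 100) * (326 * 0.001) / 1000
= 0.7172 mL

0.7172


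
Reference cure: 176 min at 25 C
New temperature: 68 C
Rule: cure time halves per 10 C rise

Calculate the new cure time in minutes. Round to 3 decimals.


factor = 2^((68-25)/10) = 19.6983
t_new = 176 / 19.6983 = 8.935 min

8.935


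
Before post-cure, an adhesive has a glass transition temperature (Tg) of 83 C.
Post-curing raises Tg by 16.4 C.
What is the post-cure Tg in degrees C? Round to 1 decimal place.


Tg_post = Tg_base + delta_Tg
= 83 + 16.4
= 99.4 C

99.4


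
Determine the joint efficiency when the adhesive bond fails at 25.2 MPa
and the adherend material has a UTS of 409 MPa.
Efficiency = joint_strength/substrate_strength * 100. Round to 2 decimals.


Joint efficiency = 25.2 / 409 * 100
= 6.16%

6.16


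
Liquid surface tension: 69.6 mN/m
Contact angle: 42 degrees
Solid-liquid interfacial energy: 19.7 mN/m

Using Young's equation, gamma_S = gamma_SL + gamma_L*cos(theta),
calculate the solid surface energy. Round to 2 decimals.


gamma_S = 19.7 + 69.6 * cos(42)
= 71.42 mN/m

71.42


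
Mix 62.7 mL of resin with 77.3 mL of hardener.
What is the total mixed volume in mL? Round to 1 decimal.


Total = 62.7 + 77.3 = 140.0 mL

140.0


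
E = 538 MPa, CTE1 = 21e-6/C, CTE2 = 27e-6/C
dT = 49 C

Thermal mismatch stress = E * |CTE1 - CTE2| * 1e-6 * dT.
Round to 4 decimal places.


= 538 * 6e-6 * 49
= 0.1582 MPa

0.1582


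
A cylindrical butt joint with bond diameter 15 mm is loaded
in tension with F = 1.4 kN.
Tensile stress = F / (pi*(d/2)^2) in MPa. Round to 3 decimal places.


Area = pi * (15/2)^2 = 176.7146 mm^2
Stress = 1.4*1000 / 176.7146
= 7.922 MPa

7.922


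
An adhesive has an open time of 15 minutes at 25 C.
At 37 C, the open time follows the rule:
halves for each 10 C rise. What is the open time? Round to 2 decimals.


Factor = 2^((37-25)/10) = 2.2974
Open time = 15 / 2.2974 = 6.53 min

6.53
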